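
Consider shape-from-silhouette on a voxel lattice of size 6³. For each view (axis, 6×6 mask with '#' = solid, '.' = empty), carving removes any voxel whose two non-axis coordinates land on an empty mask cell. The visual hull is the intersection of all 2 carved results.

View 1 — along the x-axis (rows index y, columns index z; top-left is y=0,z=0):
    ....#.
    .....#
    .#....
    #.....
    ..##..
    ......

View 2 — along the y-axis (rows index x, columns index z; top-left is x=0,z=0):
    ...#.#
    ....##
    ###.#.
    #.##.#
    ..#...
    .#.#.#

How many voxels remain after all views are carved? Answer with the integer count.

remaining voxels: 16

full grid |V| = 216
step 1: project along x, AND mask (6/36) → |grid| = 36
step 2: project along y, AND mask (16/36) → |grid| = 16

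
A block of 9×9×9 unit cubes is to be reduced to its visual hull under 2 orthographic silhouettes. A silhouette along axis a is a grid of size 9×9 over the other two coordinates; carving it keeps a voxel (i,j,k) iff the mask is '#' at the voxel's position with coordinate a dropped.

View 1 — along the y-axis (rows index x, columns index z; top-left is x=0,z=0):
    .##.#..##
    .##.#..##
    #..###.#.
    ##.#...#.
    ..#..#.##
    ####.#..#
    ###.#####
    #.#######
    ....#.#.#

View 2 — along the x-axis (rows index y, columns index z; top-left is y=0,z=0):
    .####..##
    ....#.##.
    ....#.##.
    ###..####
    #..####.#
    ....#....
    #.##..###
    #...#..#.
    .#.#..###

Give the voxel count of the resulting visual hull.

remaining voxels: 217

full grid |V| = 729
[1] y-view keeps 48 columns → grid now 432
[2] x-view keeps 40 columns → grid now 217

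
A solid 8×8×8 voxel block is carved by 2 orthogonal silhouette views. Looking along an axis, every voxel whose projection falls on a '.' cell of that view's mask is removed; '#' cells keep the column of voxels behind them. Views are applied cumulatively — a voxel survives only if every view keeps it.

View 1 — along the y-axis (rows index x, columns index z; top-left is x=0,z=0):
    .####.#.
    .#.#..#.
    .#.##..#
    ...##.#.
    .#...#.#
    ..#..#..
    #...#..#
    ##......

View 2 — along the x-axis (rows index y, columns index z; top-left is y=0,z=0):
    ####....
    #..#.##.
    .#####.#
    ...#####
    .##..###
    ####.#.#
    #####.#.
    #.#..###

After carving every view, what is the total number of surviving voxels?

|visual hull| = 125

full grid |V| = 512
V1 y: intersect with XZ mask (25 set) -- 200 left
V2 x: intersect with YZ mask (41 set) -- 125 left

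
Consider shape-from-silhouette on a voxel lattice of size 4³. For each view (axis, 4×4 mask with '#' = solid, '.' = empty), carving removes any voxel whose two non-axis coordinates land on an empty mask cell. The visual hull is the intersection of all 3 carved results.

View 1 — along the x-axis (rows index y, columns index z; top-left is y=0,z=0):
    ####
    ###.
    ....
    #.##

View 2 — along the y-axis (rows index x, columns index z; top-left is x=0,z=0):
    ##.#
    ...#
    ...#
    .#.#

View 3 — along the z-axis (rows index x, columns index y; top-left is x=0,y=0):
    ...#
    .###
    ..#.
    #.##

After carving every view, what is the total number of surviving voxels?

6 voxels

full grid |V| = 64
step 1: project along x, AND mask (10/16) → |grid| = 40
step 2: project along y, AND mask (7/16) → |grid| = 15
step 3: project along z, AND mask (8/16) → |grid| = 6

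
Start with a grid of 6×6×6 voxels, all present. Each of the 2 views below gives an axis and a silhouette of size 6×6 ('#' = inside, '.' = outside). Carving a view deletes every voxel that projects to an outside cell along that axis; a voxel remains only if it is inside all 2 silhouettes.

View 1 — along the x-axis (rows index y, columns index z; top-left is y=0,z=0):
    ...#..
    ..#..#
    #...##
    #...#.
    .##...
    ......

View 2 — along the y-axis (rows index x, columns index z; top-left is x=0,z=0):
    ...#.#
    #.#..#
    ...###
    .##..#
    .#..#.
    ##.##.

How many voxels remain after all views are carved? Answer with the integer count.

remaining voxels: 28

before carving: 216 voxels (6×6×6)
[1] x-view keeps 10 columns → grid now 60
[2] y-view keeps 17 columns → grid now 28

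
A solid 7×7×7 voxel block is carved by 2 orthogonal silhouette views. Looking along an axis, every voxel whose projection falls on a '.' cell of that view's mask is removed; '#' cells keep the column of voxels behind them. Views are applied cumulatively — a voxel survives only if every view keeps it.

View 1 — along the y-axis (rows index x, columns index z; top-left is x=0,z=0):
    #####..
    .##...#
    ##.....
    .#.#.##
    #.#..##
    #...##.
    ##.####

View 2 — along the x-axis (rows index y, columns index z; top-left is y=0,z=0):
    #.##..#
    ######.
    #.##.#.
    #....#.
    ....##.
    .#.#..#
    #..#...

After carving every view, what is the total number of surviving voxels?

|visual hull| = 89

before carving: 343 voxels (7×7×7)
V1 y: intersect with XZ mask (27 set) -- 189 left
V2 x: intersect with YZ mask (23 set) -- 89 left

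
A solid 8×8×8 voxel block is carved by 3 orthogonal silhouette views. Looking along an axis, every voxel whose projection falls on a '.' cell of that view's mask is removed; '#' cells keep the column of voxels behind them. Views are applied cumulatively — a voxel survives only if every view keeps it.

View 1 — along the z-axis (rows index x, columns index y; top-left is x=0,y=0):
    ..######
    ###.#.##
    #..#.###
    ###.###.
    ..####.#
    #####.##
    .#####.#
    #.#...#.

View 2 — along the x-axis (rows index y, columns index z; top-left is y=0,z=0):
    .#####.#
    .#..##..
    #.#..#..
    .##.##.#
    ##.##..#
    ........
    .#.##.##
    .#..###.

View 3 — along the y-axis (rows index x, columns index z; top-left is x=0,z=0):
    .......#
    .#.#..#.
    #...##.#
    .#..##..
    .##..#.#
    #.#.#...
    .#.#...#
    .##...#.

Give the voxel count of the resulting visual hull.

start: 8×8×8 = 512 voxels
step 1: project along z, AND mask (44/64) → |grid| = 352
step 2: project along x, AND mask (31/64) → |grid| = 172
step 3: project along y, AND mask (24/64) → |grid| = 67

67 voxels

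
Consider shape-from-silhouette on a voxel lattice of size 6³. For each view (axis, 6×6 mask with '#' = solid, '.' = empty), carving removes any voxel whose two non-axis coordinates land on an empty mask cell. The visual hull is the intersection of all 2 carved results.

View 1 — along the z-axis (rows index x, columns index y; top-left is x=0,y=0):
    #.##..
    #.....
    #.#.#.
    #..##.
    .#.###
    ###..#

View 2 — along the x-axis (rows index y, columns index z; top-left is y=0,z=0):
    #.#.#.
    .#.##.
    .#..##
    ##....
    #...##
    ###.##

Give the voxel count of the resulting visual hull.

|visual hull| = 55

initial block: 6^3 = 216
[1] z-view keeps 18 columns → grid now 108
[2] x-view keeps 19 columns → grid now 55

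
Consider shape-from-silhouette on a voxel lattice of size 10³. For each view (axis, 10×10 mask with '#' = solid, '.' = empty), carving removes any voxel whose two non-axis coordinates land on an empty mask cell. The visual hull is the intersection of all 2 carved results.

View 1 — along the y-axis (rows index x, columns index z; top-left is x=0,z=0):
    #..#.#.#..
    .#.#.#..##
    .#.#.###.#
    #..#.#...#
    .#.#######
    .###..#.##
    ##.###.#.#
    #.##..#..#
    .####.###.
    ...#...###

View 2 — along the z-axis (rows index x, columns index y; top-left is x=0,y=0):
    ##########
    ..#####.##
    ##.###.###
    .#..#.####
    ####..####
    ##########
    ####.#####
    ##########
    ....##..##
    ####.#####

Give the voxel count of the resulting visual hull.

before carving: 1000 voxels (10×10×10)
carve view 1 (along y, XZ-mask fill 56/100): 560 voxels remain
carve view 2 (along z, XY-mask fill 81/100): 448 voxels remain

voxel count = 448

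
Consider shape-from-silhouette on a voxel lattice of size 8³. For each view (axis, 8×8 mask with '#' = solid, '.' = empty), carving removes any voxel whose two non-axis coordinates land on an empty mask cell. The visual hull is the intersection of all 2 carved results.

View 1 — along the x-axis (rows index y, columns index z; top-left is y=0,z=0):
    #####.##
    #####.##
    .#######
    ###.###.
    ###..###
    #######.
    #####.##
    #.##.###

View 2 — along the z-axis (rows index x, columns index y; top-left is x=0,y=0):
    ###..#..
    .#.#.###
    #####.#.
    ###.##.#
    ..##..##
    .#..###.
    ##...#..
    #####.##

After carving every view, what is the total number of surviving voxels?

before carving: 512 voxels (8×8×8)
carve view 1 (along x, YZ-mask fill 53/64): 424 voxels remain
carve view 2 (along z, XY-mask fill 39/64): 261 voxels remain

261 voxels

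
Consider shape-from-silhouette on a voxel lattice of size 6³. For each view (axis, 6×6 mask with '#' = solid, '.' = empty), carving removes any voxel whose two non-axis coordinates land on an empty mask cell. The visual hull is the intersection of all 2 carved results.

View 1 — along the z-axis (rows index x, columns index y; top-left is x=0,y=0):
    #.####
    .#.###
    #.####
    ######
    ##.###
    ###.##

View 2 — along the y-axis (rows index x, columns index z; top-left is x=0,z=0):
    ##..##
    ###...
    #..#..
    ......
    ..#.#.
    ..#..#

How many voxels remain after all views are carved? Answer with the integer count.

full grid |V| = 216
  1. axis=2 (XY plane), |mask|=30  ⇒  voxels=180
  2. axis=1 (XZ plane), |mask|=13  ⇒  voxels=62

62 voxels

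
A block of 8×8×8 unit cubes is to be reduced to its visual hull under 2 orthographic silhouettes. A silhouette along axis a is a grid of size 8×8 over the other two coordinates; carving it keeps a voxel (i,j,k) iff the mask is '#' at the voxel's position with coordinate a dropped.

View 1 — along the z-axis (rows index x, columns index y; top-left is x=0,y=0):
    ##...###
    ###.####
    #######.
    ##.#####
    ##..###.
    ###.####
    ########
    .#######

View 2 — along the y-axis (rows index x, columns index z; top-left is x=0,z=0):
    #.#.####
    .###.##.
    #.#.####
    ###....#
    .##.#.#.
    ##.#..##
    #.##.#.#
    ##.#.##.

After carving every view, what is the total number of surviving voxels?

initial block: 8^3 = 512
[1] z-view keeps 53 columns → grid now 424
[2] y-view keeps 40 columns → grid now 265

|visual hull| = 265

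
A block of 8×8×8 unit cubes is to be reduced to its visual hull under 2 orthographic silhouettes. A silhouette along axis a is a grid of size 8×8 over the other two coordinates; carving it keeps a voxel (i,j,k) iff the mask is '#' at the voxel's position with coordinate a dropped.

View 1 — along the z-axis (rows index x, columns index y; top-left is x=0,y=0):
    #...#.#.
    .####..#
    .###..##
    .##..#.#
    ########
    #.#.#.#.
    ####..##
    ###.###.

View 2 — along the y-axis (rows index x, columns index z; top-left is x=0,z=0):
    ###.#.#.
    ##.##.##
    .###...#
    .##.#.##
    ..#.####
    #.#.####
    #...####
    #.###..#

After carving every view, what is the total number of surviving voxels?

voxel count = 209

start: 8×8×8 = 512 voxels
step 1: project along z, AND mask (41/64) → |grid| = 328
step 2: project along y, AND mask (41/64) → |grid| = 209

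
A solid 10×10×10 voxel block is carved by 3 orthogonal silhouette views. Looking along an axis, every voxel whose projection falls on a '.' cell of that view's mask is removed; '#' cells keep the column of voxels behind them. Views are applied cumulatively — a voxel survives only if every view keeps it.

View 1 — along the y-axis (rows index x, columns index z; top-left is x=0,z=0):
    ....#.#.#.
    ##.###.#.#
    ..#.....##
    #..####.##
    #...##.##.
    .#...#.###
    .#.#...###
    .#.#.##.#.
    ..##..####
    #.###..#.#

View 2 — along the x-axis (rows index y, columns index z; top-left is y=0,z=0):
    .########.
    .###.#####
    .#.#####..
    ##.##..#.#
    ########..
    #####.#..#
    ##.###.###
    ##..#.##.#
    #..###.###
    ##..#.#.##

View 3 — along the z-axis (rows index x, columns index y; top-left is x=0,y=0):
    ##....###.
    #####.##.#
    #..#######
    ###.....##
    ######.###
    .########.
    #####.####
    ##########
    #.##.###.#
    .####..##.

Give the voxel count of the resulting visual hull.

start: 10×10×10 = 1000 voxels
[1] y-view keeps 52 columns → grid now 520
[2] x-view keeps 70 columns → grid now 364
[3] z-view keeps 75 columns → grid now 270

remaining voxels: 270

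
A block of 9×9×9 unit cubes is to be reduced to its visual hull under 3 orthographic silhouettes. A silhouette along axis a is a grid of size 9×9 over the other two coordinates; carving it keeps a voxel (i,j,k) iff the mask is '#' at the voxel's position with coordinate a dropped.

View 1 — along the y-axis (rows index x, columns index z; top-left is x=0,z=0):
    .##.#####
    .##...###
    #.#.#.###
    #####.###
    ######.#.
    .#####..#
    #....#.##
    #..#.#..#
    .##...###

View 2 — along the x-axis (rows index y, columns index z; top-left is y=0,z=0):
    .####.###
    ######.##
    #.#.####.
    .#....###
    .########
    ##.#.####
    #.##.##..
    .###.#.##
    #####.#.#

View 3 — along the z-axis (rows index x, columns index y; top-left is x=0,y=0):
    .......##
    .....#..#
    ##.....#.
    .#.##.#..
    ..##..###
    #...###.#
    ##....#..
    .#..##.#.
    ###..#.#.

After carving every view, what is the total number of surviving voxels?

voxel count = 139

initial block: 9^3 = 729
after view 1 [y-axis, 52 of 81 cells solid] → remaining = 468
after view 2 [x-axis, 58 of 81 cells solid] → remaining = 339
after view 3 [z-axis, 33 of 81 cells solid] → remaining = 139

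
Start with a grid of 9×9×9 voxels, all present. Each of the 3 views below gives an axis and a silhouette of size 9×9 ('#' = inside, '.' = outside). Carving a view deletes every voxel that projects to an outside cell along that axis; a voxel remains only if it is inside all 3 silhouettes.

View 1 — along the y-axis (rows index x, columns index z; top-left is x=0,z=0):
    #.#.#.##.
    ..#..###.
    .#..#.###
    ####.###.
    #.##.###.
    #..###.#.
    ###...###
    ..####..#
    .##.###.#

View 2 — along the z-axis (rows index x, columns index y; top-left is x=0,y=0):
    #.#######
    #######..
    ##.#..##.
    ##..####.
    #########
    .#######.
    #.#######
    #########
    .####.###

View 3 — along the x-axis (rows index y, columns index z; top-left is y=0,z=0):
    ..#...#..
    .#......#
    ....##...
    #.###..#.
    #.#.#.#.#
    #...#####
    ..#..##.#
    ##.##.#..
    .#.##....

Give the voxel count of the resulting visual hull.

voxel count = 157

before carving: 729 voxels (9×9×9)
after view 1 [y-axis, 49 of 81 cells solid] → remaining = 441
after view 2 [z-axis, 66 of 81 cells solid] → remaining = 359
after view 3 [x-axis, 34 of 81 cells solid] → remaining = 157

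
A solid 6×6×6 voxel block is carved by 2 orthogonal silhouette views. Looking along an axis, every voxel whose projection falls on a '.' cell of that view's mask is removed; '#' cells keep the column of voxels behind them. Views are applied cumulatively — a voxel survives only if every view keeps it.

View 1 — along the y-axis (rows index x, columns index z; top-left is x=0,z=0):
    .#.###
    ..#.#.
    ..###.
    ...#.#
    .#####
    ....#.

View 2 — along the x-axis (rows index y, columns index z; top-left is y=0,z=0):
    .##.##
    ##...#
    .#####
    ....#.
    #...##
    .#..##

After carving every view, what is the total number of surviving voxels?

start: 6×6×6 = 216 voxels
after view 1 [y-axis, 17 of 36 cells solid] → remaining = 102
after view 2 [x-axis, 19 of 36 cells solid] → remaining = 58

|visual hull| = 58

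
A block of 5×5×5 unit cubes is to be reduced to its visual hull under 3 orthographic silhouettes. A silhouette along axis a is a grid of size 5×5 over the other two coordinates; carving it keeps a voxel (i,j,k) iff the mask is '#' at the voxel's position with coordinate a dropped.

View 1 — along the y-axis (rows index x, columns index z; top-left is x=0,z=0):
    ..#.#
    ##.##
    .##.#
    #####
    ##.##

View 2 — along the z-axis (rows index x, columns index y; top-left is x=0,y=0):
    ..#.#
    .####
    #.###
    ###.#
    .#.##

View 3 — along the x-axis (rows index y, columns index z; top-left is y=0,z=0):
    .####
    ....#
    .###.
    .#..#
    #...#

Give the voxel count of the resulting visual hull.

|visual hull| = 32

initial block: 5^3 = 125
carve view 1 (along y, XZ-mask fill 18/25): 90 voxels remain
carve view 2 (along z, XY-mask fill 17/25): 64 voxels remain
carve view 3 (along x, YZ-mask fill 12/25): 32 voxels remain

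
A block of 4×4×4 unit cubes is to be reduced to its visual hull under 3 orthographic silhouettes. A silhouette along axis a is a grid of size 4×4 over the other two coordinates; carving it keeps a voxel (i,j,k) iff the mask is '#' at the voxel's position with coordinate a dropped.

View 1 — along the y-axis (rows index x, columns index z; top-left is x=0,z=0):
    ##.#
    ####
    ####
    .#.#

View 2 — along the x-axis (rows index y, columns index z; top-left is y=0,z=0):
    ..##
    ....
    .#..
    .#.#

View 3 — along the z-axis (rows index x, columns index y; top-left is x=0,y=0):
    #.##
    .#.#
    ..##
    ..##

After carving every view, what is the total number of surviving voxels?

full grid |V| = 64
V1 y: intersect with XZ mask (13 set) -- 52 left
V2 x: intersect with YZ mask (5 set) -- 18 left
V3 z: intersect with XY mask (9 set) -- 12 left

voxel count = 12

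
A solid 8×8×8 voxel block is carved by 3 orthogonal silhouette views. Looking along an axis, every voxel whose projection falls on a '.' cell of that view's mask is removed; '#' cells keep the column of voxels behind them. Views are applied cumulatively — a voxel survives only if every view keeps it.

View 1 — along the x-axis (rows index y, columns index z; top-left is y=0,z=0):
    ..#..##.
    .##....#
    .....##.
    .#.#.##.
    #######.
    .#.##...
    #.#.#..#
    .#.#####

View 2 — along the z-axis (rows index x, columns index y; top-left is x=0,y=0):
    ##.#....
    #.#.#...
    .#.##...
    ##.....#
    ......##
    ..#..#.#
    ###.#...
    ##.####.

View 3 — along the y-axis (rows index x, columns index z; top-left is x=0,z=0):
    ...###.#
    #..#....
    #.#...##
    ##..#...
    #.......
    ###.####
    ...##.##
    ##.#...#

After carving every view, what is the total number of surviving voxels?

full grid |V| = 512
after view 1 [x-axis, 32 of 64 cells solid] → remaining = 256
after view 2 [z-axis, 27 of 64 cells solid] → remaining = 108
after view 3 [y-axis, 29 of 64 cells solid] → remaining = 42

voxel count = 42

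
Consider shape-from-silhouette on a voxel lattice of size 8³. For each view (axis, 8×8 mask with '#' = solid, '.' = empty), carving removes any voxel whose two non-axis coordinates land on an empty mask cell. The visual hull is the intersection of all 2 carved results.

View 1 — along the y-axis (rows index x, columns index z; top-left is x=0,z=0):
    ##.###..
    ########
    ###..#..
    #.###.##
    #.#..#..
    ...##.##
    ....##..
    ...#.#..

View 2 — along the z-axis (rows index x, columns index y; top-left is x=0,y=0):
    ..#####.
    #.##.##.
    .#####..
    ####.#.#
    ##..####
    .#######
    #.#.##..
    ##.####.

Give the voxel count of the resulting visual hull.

remaining voxels: 187

before carving: 512 voxels (8×8×8)
after view 1 [y-axis, 34 of 64 cells solid] → remaining = 272
after view 2 [z-axis, 44 of 64 cells solid] → remaining = 187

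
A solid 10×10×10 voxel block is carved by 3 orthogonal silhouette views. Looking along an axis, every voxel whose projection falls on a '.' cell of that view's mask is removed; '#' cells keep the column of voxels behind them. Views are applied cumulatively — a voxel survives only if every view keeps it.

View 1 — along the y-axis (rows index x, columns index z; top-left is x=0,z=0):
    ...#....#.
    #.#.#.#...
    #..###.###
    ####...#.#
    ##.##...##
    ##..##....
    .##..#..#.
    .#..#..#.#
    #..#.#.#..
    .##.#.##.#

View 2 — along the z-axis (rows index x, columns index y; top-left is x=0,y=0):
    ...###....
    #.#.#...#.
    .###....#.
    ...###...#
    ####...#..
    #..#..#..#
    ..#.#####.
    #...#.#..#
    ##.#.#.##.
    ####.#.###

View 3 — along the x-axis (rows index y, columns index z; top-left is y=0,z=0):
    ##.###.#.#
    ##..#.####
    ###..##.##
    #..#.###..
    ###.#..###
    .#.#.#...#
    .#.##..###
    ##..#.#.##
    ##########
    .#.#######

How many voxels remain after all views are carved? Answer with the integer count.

|visual hull| = 164

start: 10×10×10 = 1000 voxels
V1 y: intersect with XZ mask (47 set) -- 470 left
V2 z: intersect with XY mask (48 set) -- 232 left
V3 x: intersect with YZ mask (67 set) -- 164 left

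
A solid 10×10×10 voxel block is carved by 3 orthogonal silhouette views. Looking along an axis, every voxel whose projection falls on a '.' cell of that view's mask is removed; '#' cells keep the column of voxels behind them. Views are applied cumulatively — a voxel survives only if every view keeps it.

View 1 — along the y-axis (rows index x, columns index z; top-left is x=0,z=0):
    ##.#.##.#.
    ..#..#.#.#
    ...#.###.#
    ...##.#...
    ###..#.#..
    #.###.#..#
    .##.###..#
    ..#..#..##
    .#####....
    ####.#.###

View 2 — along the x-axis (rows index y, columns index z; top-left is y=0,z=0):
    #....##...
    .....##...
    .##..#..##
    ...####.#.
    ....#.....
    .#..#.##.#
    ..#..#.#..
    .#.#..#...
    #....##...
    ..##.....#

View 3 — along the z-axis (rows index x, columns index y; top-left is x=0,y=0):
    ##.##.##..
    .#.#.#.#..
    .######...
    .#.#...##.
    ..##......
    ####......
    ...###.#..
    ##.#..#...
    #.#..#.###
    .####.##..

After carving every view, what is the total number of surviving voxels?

initial block: 10^3 = 1000
  1. axis=1 (XZ plane), |mask|=52  ⇒  voxels=520
  2. axis=0 (YZ plane), |mask|=33  ⇒  voxels=184
  3. axis=2 (XY plane), |mask|=46  ⇒  voxels=89

89 voxels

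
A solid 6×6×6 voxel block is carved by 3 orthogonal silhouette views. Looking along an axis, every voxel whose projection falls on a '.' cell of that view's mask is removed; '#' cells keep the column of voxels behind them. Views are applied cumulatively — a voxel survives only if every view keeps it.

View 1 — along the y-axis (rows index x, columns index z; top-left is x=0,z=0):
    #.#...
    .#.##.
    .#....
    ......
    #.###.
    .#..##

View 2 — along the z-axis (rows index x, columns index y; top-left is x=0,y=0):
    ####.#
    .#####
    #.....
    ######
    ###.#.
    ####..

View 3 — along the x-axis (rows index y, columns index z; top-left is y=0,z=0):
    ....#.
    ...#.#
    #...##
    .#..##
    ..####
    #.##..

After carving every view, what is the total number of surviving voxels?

|visual hull| = 24

before carving: 216 voxels (6×6×6)
carve view 1 (along y, XZ-mask fill 13/36): 78 voxels remain
carve view 2 (along z, XY-mask fill 25/36): 54 voxels remain
carve view 3 (along x, YZ-mask fill 16/36): 24 voxels remain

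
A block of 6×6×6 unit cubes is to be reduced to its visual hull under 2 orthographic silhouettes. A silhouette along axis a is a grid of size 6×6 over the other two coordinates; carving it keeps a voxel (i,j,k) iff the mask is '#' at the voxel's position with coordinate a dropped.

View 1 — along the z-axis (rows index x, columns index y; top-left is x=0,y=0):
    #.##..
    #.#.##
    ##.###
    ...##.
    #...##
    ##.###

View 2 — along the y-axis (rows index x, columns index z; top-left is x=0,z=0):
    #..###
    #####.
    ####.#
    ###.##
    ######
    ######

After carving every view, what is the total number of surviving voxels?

full grid |V| = 216
after view 1 [z-axis, 22 of 36 cells solid] → remaining = 132
after view 2 [y-axis, 31 of 36 cells solid] → remaining = 115

voxel count = 115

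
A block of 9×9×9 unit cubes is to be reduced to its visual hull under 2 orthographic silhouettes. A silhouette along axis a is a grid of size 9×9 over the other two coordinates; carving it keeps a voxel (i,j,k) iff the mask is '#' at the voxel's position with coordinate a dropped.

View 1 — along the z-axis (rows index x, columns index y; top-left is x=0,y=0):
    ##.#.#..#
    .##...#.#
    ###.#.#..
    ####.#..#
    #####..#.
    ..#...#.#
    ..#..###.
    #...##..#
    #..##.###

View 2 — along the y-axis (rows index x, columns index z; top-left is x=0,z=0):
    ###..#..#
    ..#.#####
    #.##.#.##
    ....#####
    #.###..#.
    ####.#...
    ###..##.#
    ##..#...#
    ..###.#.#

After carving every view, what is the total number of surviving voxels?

full grid |V| = 729
V1 z: intersect with XY mask (43 set) -- 387 left
V2 y: intersect with XZ mask (47 set) -- 224 left

224 voxels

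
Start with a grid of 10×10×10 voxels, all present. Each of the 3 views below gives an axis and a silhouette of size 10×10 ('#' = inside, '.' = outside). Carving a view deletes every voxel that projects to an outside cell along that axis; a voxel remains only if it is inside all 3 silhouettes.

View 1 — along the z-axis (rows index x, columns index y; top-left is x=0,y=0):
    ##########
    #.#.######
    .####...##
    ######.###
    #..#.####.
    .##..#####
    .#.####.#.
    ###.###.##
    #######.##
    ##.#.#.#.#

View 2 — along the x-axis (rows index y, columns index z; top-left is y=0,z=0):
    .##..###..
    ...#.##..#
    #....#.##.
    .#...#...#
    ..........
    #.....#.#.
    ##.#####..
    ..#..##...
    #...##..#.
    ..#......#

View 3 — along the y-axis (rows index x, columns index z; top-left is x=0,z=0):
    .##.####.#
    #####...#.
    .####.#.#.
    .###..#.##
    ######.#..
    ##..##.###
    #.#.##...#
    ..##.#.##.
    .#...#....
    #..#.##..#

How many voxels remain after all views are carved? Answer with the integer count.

voxel count = 149

before carving: 1000 voxels (10×10×10)
[1] z-view keeps 75 columns → grid now 750
[2] x-view keeps 35 columns → grid now 262
[3] y-view keeps 56 columns → grid now 149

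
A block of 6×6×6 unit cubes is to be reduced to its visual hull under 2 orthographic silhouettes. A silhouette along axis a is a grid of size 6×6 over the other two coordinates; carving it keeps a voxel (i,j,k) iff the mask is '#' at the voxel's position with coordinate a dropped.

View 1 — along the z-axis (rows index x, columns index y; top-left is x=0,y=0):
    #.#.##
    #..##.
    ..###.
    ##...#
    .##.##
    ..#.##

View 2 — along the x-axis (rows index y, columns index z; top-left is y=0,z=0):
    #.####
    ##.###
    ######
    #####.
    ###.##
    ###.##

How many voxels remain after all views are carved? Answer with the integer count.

|visual hull| = 104

start: 6×6×6 = 216 voxels
[1] z-view keeps 20 columns → grid now 120
[2] x-view keeps 31 columns → grid now 104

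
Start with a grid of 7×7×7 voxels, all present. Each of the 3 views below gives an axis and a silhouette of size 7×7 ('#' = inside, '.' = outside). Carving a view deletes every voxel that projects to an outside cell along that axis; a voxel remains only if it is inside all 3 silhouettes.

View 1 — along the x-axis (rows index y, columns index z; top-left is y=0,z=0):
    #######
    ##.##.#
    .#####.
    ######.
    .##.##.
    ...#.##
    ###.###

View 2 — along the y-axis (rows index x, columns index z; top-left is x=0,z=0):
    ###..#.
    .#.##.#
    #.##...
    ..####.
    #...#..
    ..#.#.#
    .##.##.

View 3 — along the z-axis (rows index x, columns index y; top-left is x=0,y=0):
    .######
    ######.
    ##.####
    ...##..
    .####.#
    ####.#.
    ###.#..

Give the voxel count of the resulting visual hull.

|visual hull| = 86

initial block: 7^3 = 343
  1. axis=0 (YZ plane), |mask|=36  ⇒  voxels=252
  2. axis=1 (XZ plane), |mask|=24  ⇒  voxels=126
  3. axis=2 (XY plane), |mask|=34  ⇒  voxels=86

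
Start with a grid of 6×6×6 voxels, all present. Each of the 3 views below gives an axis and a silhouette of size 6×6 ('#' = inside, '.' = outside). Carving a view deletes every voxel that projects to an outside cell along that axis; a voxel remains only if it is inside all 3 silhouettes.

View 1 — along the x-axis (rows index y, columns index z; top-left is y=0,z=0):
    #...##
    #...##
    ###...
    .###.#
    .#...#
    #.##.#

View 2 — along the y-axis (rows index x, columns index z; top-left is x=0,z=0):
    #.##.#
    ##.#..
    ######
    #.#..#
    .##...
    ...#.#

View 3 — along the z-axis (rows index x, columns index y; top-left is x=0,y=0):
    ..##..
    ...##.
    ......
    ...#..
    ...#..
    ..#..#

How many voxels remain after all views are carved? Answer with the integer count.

start: 6×6×6 = 216 voxels
after view 1 [x-axis, 19 of 36 cells solid] → remaining = 114
after view 2 [y-axis, 20 of 36 cells solid] → remaining = 67
after view 3 [z-axis, 8 of 36 cells solid] → remaining = 14

|visual hull| = 14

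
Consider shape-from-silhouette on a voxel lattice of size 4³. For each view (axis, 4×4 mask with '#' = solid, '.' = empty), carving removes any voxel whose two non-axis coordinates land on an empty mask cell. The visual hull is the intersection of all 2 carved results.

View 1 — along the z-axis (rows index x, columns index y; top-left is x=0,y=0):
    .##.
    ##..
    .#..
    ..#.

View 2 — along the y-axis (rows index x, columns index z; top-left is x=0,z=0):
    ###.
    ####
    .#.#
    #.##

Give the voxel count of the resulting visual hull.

|visual hull| = 19

before carving: 64 voxels (4×4×4)
step 1: project along z, AND mask (6/16) → |grid| = 24
step 2: project along y, AND mask (12/16) → |grid| = 19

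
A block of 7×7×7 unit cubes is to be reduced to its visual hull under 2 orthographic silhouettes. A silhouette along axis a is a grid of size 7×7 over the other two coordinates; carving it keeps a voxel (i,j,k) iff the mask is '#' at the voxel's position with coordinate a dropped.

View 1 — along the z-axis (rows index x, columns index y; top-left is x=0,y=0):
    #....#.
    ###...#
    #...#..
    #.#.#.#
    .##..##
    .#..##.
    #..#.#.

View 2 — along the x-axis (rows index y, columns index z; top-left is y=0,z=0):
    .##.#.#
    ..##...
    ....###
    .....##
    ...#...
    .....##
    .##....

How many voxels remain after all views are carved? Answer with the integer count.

before carving: 343 voxels (7×7×7)
  1. axis=2 (XY plane), |mask|=22  ⇒  voxels=154
  2. axis=0 (YZ plane), |mask|=16  ⇒  voxels=54

voxel count = 54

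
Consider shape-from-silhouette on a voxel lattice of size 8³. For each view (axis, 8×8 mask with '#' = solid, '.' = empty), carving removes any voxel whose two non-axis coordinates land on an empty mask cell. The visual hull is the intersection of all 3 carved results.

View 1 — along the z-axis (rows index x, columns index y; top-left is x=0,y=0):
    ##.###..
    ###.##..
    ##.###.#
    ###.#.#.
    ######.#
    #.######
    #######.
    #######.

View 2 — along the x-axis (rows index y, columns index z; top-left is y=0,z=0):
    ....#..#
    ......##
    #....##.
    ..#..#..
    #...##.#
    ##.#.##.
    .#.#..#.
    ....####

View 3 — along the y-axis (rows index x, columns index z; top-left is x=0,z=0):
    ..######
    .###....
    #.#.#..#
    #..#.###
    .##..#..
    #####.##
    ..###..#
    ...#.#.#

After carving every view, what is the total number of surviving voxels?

before carving: 512 voxels (8×8×8)
[1] z-view keeps 49 columns → grid now 392
[2] x-view keeps 25 columns → grid now 151
[3] y-view keeps 35 columns → grid now 77

77 voxels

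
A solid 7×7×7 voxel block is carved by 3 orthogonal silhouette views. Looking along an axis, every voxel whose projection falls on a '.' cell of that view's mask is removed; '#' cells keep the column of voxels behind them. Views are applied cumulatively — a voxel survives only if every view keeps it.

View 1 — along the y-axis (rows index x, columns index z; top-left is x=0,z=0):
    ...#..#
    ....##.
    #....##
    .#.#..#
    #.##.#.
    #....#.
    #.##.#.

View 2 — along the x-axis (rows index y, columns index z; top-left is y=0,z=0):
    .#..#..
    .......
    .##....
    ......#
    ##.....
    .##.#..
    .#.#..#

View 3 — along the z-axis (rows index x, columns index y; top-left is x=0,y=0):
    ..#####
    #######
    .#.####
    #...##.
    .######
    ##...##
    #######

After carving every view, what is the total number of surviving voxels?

remaining voxels: 19

full grid |V| = 343
  1. axis=1 (XZ plane), |mask|=20  ⇒  voxels=140
  2. axis=0 (YZ plane), |mask|=13  ⇒  voxels=25
  3. axis=2 (XY plane), |mask|=37  ⇒  voxels=19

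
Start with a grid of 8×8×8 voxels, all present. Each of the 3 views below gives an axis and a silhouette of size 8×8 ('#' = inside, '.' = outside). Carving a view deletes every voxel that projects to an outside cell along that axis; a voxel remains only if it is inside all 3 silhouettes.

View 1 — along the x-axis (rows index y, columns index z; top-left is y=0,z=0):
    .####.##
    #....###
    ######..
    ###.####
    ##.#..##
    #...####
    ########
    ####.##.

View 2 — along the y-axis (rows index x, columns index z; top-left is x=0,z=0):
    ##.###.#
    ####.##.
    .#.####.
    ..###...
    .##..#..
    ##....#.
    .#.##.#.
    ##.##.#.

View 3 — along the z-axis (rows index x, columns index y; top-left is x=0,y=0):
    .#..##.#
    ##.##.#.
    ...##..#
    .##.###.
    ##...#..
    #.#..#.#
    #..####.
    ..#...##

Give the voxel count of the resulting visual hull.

|visual hull| = 98

start: 8×8×8 = 512 voxels
after view 1 [x-axis, 47 of 64 cells solid] → remaining = 376
after view 2 [y-axis, 35 of 64 cells solid] → remaining = 205
after view 3 [z-axis, 32 of 64 cells solid] → remaining = 98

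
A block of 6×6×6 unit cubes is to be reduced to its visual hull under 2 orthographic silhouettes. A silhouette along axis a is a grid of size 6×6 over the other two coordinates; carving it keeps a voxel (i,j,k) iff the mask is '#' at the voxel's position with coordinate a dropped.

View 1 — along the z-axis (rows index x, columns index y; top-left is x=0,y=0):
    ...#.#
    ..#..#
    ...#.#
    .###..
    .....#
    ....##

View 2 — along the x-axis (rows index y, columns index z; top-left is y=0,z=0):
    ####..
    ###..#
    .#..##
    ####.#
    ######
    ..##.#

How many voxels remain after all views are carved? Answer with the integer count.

full grid |V| = 216
  1. axis=2 (XY plane), |mask|=12  ⇒  voxels=72
  2. axis=0 (YZ plane), |mask|=25  ⇒  voxels=46

remaining voxels: 46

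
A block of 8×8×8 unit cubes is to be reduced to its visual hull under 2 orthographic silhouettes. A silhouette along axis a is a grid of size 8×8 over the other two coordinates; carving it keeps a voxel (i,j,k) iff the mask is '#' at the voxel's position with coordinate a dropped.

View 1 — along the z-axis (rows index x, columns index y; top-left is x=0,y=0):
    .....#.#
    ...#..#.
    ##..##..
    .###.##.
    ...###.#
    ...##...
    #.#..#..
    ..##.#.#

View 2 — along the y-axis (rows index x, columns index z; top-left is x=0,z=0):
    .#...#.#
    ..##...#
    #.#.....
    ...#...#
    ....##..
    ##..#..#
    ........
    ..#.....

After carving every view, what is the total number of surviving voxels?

full grid |V| = 512
after view 1 [z-axis, 26 of 64 cells solid] → remaining = 208
after view 2 [y-axis, 17 of 64 cells solid] → remaining = 50

remaining voxels: 50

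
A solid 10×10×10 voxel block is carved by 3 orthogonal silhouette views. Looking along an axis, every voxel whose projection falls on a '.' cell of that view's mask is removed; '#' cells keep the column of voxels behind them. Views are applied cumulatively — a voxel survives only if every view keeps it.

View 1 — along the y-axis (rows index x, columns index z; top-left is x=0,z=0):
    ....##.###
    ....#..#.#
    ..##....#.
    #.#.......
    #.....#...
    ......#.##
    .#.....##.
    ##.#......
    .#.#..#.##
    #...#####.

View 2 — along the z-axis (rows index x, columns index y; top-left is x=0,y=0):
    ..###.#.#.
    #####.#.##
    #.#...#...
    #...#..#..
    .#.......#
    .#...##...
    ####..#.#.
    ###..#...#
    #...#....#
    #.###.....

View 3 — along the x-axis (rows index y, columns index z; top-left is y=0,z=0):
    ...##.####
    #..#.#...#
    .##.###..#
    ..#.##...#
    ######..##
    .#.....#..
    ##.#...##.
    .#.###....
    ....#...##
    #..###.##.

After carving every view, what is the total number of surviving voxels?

voxel count = 78

before carving: 1000 voxels (10×10×10)
after view 1 [y-axis, 35 of 100 cells solid] → remaining = 350
after view 2 [z-axis, 42 of 100 cells solid] → remaining = 149
after view 3 [x-axis, 48 of 100 cells solid] → remaining = 78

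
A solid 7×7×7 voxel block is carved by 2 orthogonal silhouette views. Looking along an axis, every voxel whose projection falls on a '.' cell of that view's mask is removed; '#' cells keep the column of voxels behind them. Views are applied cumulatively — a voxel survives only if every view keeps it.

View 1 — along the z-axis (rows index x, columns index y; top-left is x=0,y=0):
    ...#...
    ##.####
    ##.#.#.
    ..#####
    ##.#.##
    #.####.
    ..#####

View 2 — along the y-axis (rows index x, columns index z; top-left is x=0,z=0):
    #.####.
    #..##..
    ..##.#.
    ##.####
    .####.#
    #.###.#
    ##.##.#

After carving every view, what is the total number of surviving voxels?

initial block: 7^3 = 343
V1 z: intersect with XY mask (31 set) -- 217 left
V2 y: intersect with XZ mask (32 set) -- 140 left

remaining voxels: 140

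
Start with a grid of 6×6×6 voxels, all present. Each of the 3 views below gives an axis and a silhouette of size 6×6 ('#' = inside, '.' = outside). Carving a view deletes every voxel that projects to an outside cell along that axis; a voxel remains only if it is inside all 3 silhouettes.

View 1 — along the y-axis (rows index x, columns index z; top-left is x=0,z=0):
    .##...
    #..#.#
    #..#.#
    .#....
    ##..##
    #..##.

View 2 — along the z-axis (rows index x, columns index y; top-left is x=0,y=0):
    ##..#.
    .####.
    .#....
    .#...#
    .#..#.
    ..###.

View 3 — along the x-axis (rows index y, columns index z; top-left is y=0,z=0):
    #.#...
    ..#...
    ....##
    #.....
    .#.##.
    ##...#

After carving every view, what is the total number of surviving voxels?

before carving: 216 voxels (6×6×6)
[1] y-view keeps 16 columns → grid now 96
[2] z-view keeps 15 columns → grid now 40
[3] x-view keeps 12 columns → grid now 13

remaining voxels: 13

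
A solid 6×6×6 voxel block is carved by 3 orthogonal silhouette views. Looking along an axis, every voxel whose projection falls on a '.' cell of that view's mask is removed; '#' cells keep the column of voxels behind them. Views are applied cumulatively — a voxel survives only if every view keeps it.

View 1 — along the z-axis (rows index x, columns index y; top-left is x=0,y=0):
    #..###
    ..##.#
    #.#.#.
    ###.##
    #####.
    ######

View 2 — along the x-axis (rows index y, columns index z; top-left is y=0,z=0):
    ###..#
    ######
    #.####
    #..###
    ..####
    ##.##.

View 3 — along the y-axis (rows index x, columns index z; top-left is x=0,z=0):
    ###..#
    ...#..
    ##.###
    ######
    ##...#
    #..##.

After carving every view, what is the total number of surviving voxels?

voxel count = 72

initial block: 6^3 = 216
[1] z-view keeps 26 columns → grid now 156
[2] x-view keeps 27 columns → grid now 115
[3] y-view keeps 22 columns → grid now 72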